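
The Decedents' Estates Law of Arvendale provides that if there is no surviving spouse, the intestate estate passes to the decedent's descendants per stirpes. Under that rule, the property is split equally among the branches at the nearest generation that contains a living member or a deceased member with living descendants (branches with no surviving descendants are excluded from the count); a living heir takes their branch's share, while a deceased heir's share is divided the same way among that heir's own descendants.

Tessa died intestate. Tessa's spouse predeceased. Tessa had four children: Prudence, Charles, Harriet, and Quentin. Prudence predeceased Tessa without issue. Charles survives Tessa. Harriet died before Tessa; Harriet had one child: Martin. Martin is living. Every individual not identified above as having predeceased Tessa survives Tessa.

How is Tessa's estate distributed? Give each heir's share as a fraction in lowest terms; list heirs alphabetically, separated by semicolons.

There is no surviving spouse, so the entire estate passes to Tessa's descendants per stirpes.
Prudence left no surviving issue, so that branch lapses and is disregarded.
The estate is divided into 3 equal shares of 1/3 among Charles, Harriet, Quentin.
Charles is living and takes 1/3.
Harriet predeceased; the 1/3 allotted to Harriet's branch passes to Harriet's issue by representation.
Martin is the sole taker at this level and receives the full 1/3.
Quentin is living and takes 1/3.

Charles 1/3; Martin 1/3; Quentin 1/3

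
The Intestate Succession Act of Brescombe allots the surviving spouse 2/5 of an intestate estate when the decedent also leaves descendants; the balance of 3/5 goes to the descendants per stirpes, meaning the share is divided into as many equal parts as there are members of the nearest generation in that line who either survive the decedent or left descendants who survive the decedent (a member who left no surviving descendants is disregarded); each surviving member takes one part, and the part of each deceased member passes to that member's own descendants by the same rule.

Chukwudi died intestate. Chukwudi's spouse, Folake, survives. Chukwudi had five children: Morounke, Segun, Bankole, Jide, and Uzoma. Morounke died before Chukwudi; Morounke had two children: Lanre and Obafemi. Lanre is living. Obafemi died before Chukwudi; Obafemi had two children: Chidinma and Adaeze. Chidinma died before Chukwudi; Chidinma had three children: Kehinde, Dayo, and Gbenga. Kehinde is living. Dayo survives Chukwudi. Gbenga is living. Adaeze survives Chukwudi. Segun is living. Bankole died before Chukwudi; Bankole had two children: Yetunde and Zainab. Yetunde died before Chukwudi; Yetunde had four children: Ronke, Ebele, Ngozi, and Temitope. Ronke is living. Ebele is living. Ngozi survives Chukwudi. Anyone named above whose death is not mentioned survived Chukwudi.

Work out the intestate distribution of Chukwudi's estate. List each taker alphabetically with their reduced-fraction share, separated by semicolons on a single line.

Adaeze 3/100; Dayo 1/100; Ebele 3/200; Folake 2/5; Gbenga 1/100; Jide 3/25; Kehinde 1/100; Lanre 3/50; Ngozi 3/200; Ronke 3/200; Segun 3/25; Temitope 3/200; Uzoma 3/25; Zainab 3/50

Folake, as surviving spouse, takes 2/5.
The remaining 3/5 passes to Chukwudi's descendants per stirpes.
The 3/5 is divided into 5 equal shares of 3/25 among Morounke, Segun, Bankole, Jide, Uzoma.
Morounke predeceased; the 3/25 allotted to Morounke's branch passes to Morounke's issue by representation.
The 3/25 is divided into 2 equal shares of 3/50 among Lanre, Obafemi.
Lanre is living and takes 3/50.
Obafemi predeceased; the 3/50 allotted to Obafemi's branch passes to Obafemi's issue by representation.
The 3/50 is divided into 2 equal shares of 3/100 among Chidinma, Adaeze.
Chidinma predeceased; the 3/100 allotted to Chidinma's branch passes to Chidinma's issue by representation.
The 3/100 is divided into 3 equal shares of 1/100 among Kehinde, Dayo, Gbenga.
Kehinde is living and takes 1/100.
Dayo is living and takes 1/100.
Gbenga is living and takes 1/100.
Adaeze is living and takes 3/100.
Segun is living and takes 3/25.
Bankole predeceased; the 3/25 allotted to Bankole's branch passes to Bankole's issue by representation.
The 3/25 is divided into 2 equal shares of 3/50 among Yetunde, Zainab.
Yetunde predeceased; the 3/50 allotted to Yetunde's branch passes to Yetunde's issue by representation.
The 3/50 is divided into 4 equal shares of 3/200 among Ronke, Ebele, Ngozi, Temitope.
Ronke is living and takes 3/200.
Ebele is living and takes 3/200.
Ngozi is living and takes 3/200.
Temitope is living and takes 3/200.
Zainab is living and takes 3/50.
Jide is living and takes 3/25.
Uzoma is living and takes 3/25.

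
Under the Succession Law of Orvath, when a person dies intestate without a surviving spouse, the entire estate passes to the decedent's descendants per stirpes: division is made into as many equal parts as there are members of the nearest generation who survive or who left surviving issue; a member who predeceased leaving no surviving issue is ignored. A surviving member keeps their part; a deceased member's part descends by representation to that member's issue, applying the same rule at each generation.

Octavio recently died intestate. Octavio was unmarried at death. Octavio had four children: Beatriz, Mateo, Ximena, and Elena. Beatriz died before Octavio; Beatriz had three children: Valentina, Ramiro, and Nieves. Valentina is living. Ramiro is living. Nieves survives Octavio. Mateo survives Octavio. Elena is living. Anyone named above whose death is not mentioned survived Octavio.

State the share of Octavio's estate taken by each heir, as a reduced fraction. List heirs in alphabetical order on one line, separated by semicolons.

There is no surviving spouse, so the entire estate passes to Octavio's descendants per stirpes.
The estate is divided into 4 equal shares of 1/4 among Beatriz, Mateo, Ximena, Elena.
Beatriz predeceased; the 1/4 allotted to Beatriz's branch passes to Beatriz's issue by representation.
The 1/4 is divided into 3 equal shares of 1/12 among Valentina, Ramiro, Nieves.
Valentina is living and takes 1/12.
Ramiro is living and takes 1/12.
Nieves is living and takes 1/12.
Mateo is living and takes 1/4.
Ximena is living and takes 1/4.
Elena is living and takes 1/4.

Elena 1/4; Mateo 1/4; Nieves 1/12; Ramiro 1/12; Valentina 1/12; Ximena 1/4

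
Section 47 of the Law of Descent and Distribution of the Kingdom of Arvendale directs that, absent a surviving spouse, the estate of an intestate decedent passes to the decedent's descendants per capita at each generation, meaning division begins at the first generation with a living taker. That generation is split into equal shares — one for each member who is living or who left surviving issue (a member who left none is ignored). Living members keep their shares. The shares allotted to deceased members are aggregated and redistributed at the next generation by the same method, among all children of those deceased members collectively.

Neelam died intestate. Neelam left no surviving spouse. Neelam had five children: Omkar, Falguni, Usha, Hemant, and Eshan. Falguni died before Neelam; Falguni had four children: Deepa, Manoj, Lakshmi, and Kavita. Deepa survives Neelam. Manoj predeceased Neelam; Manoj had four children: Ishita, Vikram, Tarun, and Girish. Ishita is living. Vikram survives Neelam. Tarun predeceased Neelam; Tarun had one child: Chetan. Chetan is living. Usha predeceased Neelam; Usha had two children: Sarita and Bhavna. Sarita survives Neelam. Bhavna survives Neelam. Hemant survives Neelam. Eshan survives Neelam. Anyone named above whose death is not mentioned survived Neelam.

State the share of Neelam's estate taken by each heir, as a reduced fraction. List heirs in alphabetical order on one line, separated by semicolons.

There is no surviving spouse, so the entire estate passes to Neelam's descendants per capita at each generation.
At generation 1 (Omkar, Falguni, Usha, Hemant, Eshan) there are 5 shares of (1)/5 = 1/5 each.
Living: Omkar, Hemant, and Eshan — each takes 1/5.
Deceased: Falguni and Usha. Their combined 2/5 is pooled and carried to generation 2.
At generation 2 (Deepa, Manoj, Lakshmi, Kavita, Sarita, Bhavna) there are 6 shares of (2/5)/6 = 1/15 each.
Living: Deepa, Lakshmi, Kavita, Sarita, and Bhavna — each takes 1/15.
Deceased: Manoj. That 1/15 share is carried to generation 3.
At generation 3 (Ishita, Vikram, Tarun, Girish) there are 4 shares of (1/15)/4 = 1/60 each.
Living: Ishita, Vikram, and Girish — each takes 1/60.
Deceased: Tarun. That 1/60 share is carried to generation 4.
At generation 4 (Chetan) there are 1 shares of (1/60)/1 = 1/60 each.
Living: Chetan — each takes 1/60.

Bhavna 1/15; Chetan 1/60; Deepa 1/15; Eshan 1/5; Girish 1/60; Hemant 1/5; Ishita 1/60; Kavita 1/15; Lakshmi 1/15; Omkar 1/5; Sarita 1/15; Vikram 1/60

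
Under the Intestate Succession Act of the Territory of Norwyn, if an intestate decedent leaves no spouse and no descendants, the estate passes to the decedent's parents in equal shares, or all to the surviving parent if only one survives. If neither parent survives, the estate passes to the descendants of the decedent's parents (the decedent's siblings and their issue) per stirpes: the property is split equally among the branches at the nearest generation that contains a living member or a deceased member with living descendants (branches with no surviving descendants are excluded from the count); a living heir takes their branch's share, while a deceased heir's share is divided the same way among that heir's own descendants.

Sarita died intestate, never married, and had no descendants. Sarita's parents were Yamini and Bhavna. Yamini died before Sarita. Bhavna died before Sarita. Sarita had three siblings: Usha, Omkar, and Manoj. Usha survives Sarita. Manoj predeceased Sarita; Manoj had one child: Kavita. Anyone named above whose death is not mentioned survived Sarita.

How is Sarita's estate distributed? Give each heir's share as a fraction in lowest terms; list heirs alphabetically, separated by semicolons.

Kavita 1/3; Omkar 1/3; Usha 1/3

Neither parent survives and there are no descendants, so the estate passes to Sarita's siblings and their issue per stirpes.
The estate is divided into 3 equal shares of 1/3 among Usha, Omkar, Manoj.
Usha is living and takes 1/3.
Omkar is living and takes 1/3.
Manoj predeceased; the 1/3 allotted to Manoj's branch passes to Manoj's issue by representation.
Kavita is the sole taker at this level and receives the full 1/3.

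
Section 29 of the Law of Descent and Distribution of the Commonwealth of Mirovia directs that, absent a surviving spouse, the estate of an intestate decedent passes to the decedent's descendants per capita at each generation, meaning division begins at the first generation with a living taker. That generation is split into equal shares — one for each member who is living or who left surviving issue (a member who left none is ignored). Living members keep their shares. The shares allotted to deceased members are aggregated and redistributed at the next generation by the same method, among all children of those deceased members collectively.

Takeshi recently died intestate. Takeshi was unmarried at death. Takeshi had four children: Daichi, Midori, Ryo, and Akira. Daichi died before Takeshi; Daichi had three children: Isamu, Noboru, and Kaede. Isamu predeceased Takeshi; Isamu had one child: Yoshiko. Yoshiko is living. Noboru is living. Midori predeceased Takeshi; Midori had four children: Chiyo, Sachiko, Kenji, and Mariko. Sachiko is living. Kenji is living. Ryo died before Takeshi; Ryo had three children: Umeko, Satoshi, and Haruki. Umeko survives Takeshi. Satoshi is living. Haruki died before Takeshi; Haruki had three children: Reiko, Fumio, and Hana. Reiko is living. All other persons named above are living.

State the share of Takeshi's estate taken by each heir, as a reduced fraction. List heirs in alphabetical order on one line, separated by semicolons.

Akira 1/4; Chiyo 3/40; Fumio 3/80; Hana 3/80; Kaede 3/40; Kenji 3/40; Mariko 3/40; Noboru 3/40; Reiko 3/80; Sachiko 3/40; Satoshi 3/40; Umeko 3/40; Yoshiko 3/80

There is no surviving spouse, so the entire estate passes to Takeshi's descendants per capita at each generation.
At generation 1 (Daichi, Midori, Ryo, Akira) there are 4 shares of (1)/4 = 1/4 each.
Living: Akira — each takes 1/4.
Deceased: Daichi, Midori, and Ryo. Their combined 3/4 is pooled and carried to generation 2.
At generation 2 (Isamu, Noboru, Kaede, Chiyo, Sachiko, Kenji, Mariko, Umeko, Satoshi, Haruki) there are 10 shares of (3/4)/10 = 3/40 each.
Living: Noboru, Kaede, Chiyo, Sachiko, Kenji, Mariko, Umeko, and Satoshi — each takes 3/40.
Deceased: Isamu and Haruki. Their combined 3/20 is pooled and carried to generation 3.
At generation 3 (Yoshiko, Reiko, Fumio, Hana) there are 4 shares of (3/20)/4 = 3/80 each.
Living: Yoshiko, Reiko, Fumio, and Hana — each takes 3/80.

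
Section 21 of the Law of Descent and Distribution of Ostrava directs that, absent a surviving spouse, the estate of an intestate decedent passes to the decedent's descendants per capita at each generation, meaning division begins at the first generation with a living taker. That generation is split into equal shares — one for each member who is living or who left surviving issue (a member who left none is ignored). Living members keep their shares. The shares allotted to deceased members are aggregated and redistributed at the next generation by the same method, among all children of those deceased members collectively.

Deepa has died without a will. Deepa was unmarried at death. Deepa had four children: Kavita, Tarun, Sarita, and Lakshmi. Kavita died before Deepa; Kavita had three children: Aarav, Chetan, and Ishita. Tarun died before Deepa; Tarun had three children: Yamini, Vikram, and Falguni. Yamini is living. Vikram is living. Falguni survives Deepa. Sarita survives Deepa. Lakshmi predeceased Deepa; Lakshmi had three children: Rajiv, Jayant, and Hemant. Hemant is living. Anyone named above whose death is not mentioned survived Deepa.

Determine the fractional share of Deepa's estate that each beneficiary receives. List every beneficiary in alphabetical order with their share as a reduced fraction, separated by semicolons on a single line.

Aarav 1/12; Chetan 1/12; Falguni 1/12; Hemant 1/12; Ishita 1/12; Jayant 1/12; Rajiv 1/12; Sarita 1/4; Vikram 1/12; Yamini 1/12

There is no surviving spouse, so the entire estate passes to Deepa's descendants per capita at each generation.
At generation 1 (Kavita, Tarun, Sarita, Lakshmi) there are 4 shares of (1)/4 = 1/4 each.
Living: Sarita — each takes 1/4.
Deceased: Kavita, Tarun, and Lakshmi. Their combined 3/4 is pooled and carried to generation 2.
At generation 2 (Aarav, Chetan, Ishita, Yamini, Vikram, Falguni, Rajiv, Jayant, Hemant) there are 9 shares of (3/4)/9 = 1/12 each.
Living: Aarav, Chetan, Ishita, Yamini, Vikram, Falguni, Rajiv, Jayant, and Hemant — each takes 1/12.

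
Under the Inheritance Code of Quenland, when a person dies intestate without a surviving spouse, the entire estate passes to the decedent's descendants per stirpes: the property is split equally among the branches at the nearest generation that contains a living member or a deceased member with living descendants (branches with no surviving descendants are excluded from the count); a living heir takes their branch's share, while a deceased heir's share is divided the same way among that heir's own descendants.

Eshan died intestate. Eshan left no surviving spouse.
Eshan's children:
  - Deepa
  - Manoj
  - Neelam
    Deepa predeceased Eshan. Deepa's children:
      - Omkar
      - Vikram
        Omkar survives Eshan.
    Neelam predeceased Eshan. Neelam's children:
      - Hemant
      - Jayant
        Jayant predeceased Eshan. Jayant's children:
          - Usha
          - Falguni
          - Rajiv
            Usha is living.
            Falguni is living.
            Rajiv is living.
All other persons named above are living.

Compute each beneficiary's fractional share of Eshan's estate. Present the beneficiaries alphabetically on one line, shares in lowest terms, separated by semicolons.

There is no surviving spouse, so the entire estate passes to Eshan's descendants per stirpes.
The estate is divided into 3 equal shares of 1/3 among Deepa, Manoj, Neelam.
Deepa predeceased; the 1/3 allotted to Deepa's branch passes to Deepa's issue by representation.
The 1/3 is divided into 2 equal shares of 1/6 among Omkar, Vikram.
Omkar is living and takes 1/6.
Vikram is living and takes 1/6.
Manoj is living and takes 1/3.
Neelam predeceased; the 1/3 allotted to Neelam's branch passes to Neelam's issue by representation.
The 1/3 is divided into 2 equal shares of 1/6 among Hemant, Jayant.
Hemant is living and takes 1/6.
Jayant predeceased; the 1/6 allotted to Jayant's branch passes to Jayant's issue by representation.
The 1/6 is divided into 3 equal shares of 1/18 among Usha, Falguni, Rajiv.
Usha is living and takes 1/18.
Falguni is living and takes 1/18.
Rajiv is living and takes 1/18.

Falguni 1/18; Hemant 1/6; Manoj 1/3; Omkar 1/6; Rajiv 1/18; Usha 1/18; Vikram 1/6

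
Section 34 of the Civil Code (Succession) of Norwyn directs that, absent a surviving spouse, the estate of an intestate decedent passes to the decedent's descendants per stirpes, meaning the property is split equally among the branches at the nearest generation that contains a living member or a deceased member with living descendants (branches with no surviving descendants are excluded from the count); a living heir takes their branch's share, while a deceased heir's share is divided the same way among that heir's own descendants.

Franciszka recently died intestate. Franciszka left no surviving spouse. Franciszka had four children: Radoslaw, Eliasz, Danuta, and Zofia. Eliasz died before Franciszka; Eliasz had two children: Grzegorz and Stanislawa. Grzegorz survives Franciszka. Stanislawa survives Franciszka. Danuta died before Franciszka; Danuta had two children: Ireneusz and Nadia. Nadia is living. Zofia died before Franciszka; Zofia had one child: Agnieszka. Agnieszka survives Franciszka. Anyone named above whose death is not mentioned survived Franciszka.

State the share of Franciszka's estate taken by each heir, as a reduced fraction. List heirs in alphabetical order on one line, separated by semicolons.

Agnieszka 1/4; Grzegorz 1/8; Ireneusz 1/8; Nadia 1/8; Radoslaw 1/4; Stanislawa 1/8

There is no surviving spouse, so the entire estate passes to Franciszka's descendants per stirpes.
The estate is divided into 4 equal shares of 1/4 among Radoslaw, Eliasz, Danuta, Zofia.
Radoslaw is living and takes 1/4.
Eliasz predeceased; the 1/4 allotted to Eliasz's branch passes to Eliasz's issue by representation.
The 1/4 is divided into 2 equal shares of 1/8 among Grzegorz, Stanislawa.
Grzegorz is living and takes 1/8.
Stanislawa is living and takes 1/8.
Danuta predeceased; the 1/4 allotted to Danuta's branch passes to Danuta's issue by representation.
The 1/4 is divided into 2 equal shares of 1/8 among Ireneusz, Nadia.
Ireneusz is living and takes 1/8.
Nadia is living and takes 1/8.
Zofia predeceased; the 1/4 allotted to Zofia's branch passes to Zofia's issue by representation.
Agnieszka is the sole taker at this level and receives the full 1/4.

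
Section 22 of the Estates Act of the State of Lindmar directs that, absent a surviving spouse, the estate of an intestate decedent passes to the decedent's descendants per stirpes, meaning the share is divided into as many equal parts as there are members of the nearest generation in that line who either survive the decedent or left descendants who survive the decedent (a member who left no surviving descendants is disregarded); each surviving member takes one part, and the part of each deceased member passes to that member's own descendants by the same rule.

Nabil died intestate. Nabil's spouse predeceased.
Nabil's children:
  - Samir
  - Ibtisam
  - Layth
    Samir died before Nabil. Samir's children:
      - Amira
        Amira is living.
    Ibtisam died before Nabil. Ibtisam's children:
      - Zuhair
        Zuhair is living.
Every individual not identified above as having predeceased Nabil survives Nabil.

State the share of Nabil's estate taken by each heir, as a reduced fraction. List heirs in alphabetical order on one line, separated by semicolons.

There is no surviving spouse, so the entire estate passes to Nabil's descendants per stirpes.
The estate is divided into 3 equal shares of 1/3 among Samir, Ibtisam, Layth.
Samir predeceased; the 1/3 allotted to Samir's branch passes to Samir's issue by representation.
Amira is the sole taker at this level and receives the full 1/3.
Ibtisam predeceased; the 1/3 allotted to Ibtisam's branch passes to Ibtisam's issue by representation.
Zuhair is the sole taker at this level and receives the full 1/3.
Layth is living and takes 1/3.

Amira 1/3; Layth 1/3; Zuhair 1/3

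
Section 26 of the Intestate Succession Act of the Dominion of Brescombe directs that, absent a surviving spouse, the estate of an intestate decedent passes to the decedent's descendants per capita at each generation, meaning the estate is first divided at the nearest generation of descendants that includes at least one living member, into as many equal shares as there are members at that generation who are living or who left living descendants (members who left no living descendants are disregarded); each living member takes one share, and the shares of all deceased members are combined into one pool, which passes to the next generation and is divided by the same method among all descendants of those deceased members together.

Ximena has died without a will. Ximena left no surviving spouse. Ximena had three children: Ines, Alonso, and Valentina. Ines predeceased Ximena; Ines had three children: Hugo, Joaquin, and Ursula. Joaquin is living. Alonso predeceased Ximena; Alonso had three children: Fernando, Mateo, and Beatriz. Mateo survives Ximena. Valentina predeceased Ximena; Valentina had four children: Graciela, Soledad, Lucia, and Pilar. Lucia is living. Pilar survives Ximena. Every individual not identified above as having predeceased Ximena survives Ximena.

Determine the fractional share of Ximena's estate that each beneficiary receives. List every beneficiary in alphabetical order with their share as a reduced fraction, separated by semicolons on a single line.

Beatriz 1/10; Fernando 1/10; Graciela 1/10; Hugo 1/10; Joaquin 1/10; Lucia 1/10; Mateo 1/10; Pilar 1/10; Soledad 1/10; Ursula 1/10

There is no surviving spouse, so the entire estate passes to Ximena's descendants per capita at each generation.
No one at generation 1 (Ines, Alonso, Valentina) is living; moving to the next generation.
At generation 2 (Hugo, Joaquin, Ursula, Fernando, Mateo, Beatriz, Graciela, Soledad, Lucia, Pilar) there are 10 shares of (1)/10 = 1/10 each.
Living: Hugo, Joaquin, Ursula, Fernando, Mateo, Beatriz, Graciela, Soledad, Lucia, and Pilar — each takes 1/10.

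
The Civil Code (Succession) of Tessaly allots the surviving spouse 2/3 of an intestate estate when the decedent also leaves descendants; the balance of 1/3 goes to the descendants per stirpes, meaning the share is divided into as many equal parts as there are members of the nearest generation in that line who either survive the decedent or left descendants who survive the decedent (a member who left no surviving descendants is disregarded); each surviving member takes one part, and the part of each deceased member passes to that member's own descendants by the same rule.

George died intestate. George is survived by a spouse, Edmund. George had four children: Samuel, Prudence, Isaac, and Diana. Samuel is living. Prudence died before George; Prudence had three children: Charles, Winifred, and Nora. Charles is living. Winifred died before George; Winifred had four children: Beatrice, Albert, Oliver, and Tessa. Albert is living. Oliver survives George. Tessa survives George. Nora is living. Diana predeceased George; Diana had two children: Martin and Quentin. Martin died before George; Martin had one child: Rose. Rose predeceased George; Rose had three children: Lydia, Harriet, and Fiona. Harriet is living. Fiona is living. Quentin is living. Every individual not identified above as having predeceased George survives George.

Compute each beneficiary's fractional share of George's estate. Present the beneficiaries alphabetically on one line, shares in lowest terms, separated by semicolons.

Albert 1/144; Beatrice 1/144; Charles 1/36; Edmund 2/3; Fiona 1/72; Harriet 1/72; Isaac 1/12; Lydia 1/72; Nora 1/36; Oliver 1/144; Quentin 1/24; Samuel 1/12; Tessa 1/144

Edmund, as surviving spouse, takes 2/3.
The remaining 1/3 passes to George's descendants per stirpes.
The 1/3 is divided into 4 equal shares of 1/12 among Samuel, Prudence, Isaac, Diana.
Samuel is living and takes 1/12.
Prudence predeceased; the 1/12 allotted to Prudence's branch passes to Prudence's issue by representation.
The 1/12 is divided into 3 equal shares of 1/36 among Charles, Winifred, Nora.
Charles is living and takes 1/36.
Winifred predeceased; the 1/36 allotted to Winifred's branch passes to Winifred's issue by representation.
The 1/36 is divided into 4 equal shares of 1/144 among Beatrice, Albert, Oliver, Tessa.
Beatrice is living and takes 1/144.
Albert is living and takes 1/144.
Oliver is living and takes 1/144.
Tessa is living and takes 1/144.
Nora is living and takes 1/36.
Isaac is living and takes 1/12.
Diana predeceased; the 1/12 allotted to Diana's branch passes to Diana's issue by representation.
The 1/12 is divided into 2 equal shares of 1/24 among Martin, Quentin.
Martin predeceased; the 1/24 allotted to Martin's branch passes to Martin's issue by representation.
Rose's line is the sole branch at this level, so the full 1/24 passes to Rose's issue by representation.
The 1/24 is divided into 3 equal shares of 1/72 among Lydia, Harriet, Fiona.
Lydia is living and takes 1/72.
Harriet is living and takes 1/72.
Fiona is living and takes 1/72.
Quentin is living and takes 1/24.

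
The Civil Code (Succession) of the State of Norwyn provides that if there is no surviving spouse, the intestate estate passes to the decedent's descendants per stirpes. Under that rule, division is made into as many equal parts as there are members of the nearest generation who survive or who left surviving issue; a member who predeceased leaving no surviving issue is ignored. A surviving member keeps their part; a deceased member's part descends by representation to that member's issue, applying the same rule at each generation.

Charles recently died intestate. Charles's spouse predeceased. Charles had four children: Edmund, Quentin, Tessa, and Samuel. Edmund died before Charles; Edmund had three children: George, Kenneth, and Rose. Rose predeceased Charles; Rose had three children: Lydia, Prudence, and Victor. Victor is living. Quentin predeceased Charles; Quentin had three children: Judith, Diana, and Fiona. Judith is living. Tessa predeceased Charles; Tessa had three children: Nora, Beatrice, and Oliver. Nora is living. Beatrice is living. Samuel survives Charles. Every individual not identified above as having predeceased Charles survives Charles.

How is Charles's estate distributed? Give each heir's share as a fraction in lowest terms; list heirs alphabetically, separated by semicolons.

Beatrice 1/12; Diana 1/12; Fiona 1/12; George 1/12; Judith 1/12; Kenneth 1/12; Lydia 1/36; Nora 1/12; Oliver 1/12; Prudence 1/36; Samuel 1/4; Victor 1/36

There is no surviving spouse, so the entire estate passes to Charles's descendants per stirpes.
The estate is divided into 4 equal shares of 1/4 among Edmund, Quentin, Tessa, Samuel.
Edmund predeceased; the 1/4 allotted to Edmund's branch passes to Edmund's issue by representation.
The 1/4 is divided into 3 equal shares of 1/12 among George, Kenneth, Rose.
George is living and takes 1/12.
Kenneth is living and takes 1/12.
Rose predeceased; the 1/12 allotted to Rose's branch passes to Rose's issue by representation.
The 1/12 is divided into 3 equal shares of 1/36 among Lydia, Prudence, Victor.
Lydia is living and takes 1/36.
Prudence is living and takes 1/36.
Victor is living and takes 1/36.
Quentin predeceased; the 1/4 allotted to Quentin's branch passes to Quentin's issue by representation.
The 1/4 is divided into 3 equal shares of 1/12 among Judith, Diana, Fiona.
Judith is living and takes 1/12.
Diana is living and takes 1/12.
Fiona is living and takes 1/12.
Tessa predeceased; the 1/4 allotted to Tessa's branch passes to Tessa's issue by representation.
The 1/4 is divided into 3 equal shares of 1/12 among Nora, Beatrice, Oliver.
Nora is living and takes 1/12.
Beatrice is living and takes 1/12.
Oliver is living and takes 1/12.
Samuel is living and takes 1/4.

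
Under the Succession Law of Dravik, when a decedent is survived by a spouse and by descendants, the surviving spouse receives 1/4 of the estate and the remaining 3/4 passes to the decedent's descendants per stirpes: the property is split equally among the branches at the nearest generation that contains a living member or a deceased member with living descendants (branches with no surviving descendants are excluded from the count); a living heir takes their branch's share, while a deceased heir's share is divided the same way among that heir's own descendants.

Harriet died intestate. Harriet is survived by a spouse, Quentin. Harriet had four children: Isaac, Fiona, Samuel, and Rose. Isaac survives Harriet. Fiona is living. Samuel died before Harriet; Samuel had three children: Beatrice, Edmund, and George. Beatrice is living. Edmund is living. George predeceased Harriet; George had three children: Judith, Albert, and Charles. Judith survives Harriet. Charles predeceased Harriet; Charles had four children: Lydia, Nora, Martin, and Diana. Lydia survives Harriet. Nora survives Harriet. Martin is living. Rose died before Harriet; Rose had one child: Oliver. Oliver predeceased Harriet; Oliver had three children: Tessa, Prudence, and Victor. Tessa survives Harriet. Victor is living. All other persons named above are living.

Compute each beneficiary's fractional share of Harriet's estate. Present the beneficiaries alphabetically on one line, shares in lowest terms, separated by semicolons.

Quentin, as surviving spouse, takes 1/4.
The remaining 3/4 passes to Harriet's descendants per stirpes.
The 3/4 is divided into 4 equal shares of 3/16 among Isaac, Fiona, Samuel, Rose.
Isaac is living and takes 3/16.
Fiona is living and takes 3/16.
Samuel predeceased; the 3/16 allotted to Samuel's branch passes to Samuel's issue by representation.
The 3/16 is divided into 3 equal shares of 1/16 among Beatrice, Edmund, George.
Beatrice is living and takes 1/16.
Edmund is living and takes 1/16.
George predeceased; the 1/16 allotted to George's branch passes to George's issue by representation.
The 1/16 is divided into 3 equal shares of 1/48 among Judith, Albert, Charles.
Judith is living and takes 1/48.
Albert is living and takes 1/48.
Charles predeceased; the 1/48 allotted to Charles's branch passes to Charles's issue by representation.
The 1/48 is divided into 4 equal shares of 1/192 among Lydia, Nora, Martin, Diana.
Lydia is living and takes 1/192.
Nora is living and takes 1/192.
Martin is living and takes 1/192.
Diana is living and takes 1/192.
Rose predeceased; the 3/16 allotted to Rose's branch passes to Rose's issue by representation.
Oliver's line is the sole branch at this level, so the full 3/16 passes to Oliver's issue by representation.
The 3/16 is divided into 3 equal shares of 1/16 among Tessa, Prudence, Victor.
Tessa is living and takes 1/16.
Prudence is living and takes 1/16.
Victor is living and takes 1/16.

Albert 1/48; Beatrice 1/16; Diana 1/192; Edmund 1/16; Fiona 3/16; Isaac 3/16; Judith 1/48; Lydia 1/192; Martin 1/192; Nora 1/192; Prudence 1/16; Quentin 1/4; Tessa 1/16; Victor 1/16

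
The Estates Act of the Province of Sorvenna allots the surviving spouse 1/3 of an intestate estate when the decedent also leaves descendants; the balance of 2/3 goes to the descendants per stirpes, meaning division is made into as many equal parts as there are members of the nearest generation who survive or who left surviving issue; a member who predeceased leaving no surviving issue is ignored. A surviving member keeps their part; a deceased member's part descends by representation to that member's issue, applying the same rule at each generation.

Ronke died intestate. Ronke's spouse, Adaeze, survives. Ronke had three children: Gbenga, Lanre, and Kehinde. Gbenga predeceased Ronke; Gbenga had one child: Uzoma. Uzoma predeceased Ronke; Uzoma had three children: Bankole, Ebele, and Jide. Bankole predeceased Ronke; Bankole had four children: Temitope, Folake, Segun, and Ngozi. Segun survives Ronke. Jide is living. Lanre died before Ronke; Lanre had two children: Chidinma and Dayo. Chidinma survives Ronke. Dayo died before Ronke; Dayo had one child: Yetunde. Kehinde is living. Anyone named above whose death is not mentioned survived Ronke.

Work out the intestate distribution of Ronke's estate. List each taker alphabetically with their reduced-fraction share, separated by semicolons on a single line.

Adaeze, as surviving spouse, takes 1/3.
The remaining 2/3 passes to Ronke's descendants per stirpes.
The 2/3 is divided into 3 equal shares of 2/9 among Gbenga, Lanre, Kehinde.
Gbenga predeceased; the 2/9 allotted to Gbenga's branch passes to Gbenga's issue by representation.
Uzoma's line is the sole branch at this level, so the full 2/9 passes to Uzoma's issue by representation.
The 2/9 is divided into 3 equal shares of 2/27 among Bankole, Ebele, Jide.
Bankole predeceased; the 2/27 allotted to Bankole's branch passes to Bankole's issue by representation.
The 2/27 is divided into 4 equal shares of 1/54 among Temitope, Folake, Segun, Ngozi.
Temitope is living and takes 1/54.
Folake is living and takes 1/54.
Segun is living and takes 1/54.
Ngozi is living and takes 1/54.
Ebele is living and takes 2/27.
Jide is living and takes 2/27.
Lanre predeceased; the 2/9 allotted to Lanre's branch passes to Lanre's issue by representation.
The 2/9 is divided into 2 equal shares of 1/9 among Chidinma, Dayo.
Chidinma is living and takes 1/9.
Dayo predeceased; the 1/9 allotted to Dayo's branch passes to Dayo's issue by representation.
Yetunde is the sole taker at this level and receives the full 1/9.
Kehinde is living and takes 2/9.

Adaeze 1/3; Chidinma 1/9; Ebele 2/27; Folake 1/54; Jide 2/27; Kehinde 2/9; Ngozi 1/54; Segun 1/54; Temitope 1/54; Yetunde 1/9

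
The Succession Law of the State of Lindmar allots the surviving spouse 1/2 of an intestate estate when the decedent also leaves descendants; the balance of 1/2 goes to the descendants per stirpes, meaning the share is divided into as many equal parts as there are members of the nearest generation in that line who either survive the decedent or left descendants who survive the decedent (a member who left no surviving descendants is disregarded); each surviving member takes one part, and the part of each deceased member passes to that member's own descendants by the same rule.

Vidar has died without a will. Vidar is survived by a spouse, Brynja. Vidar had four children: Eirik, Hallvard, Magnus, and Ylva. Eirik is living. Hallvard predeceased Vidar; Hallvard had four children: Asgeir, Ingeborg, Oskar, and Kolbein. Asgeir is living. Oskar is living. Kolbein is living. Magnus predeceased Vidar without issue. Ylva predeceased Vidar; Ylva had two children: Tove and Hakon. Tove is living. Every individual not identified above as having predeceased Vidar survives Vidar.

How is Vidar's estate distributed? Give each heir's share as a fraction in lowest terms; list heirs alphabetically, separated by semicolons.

Asgeir 1/24; Brynja 1/2; Eirik 1/6; Hakon 1/12; Ingeborg 1/24; Kolbein 1/24; Oskar 1/24; Tove 1/12

Brynja, as surviving spouse, takes 1/2.
The remaining 1/2 passes to Vidar's descendants per stirpes.
Magnus left no surviving issue, so that branch lapses and is disregarded.
The 1/2 is divided into 3 equal shares of 1/6 among Eirik, Hallvard, Ylva.
Eirik is living and takes 1/6.
Hallvard predeceased; the 1/6 allotted to Hallvard's branch passes to Hallvard's issue by representation.
The 1/6 is divided into 4 equal shares of 1/24 among Asgeir, Ingeborg, Oskar, Kolbein.
Asgeir is living and takes 1/24.
Ingeborg is living and takes 1/24.
Oskar is living and takes 1/24.
Kolbein is living and takes 1/24.
Ylva predeceased; the 1/6 allotted to Ylva's branch passes to Ylva's issue by representation.
The 1/6 is divided into 2 equal shares of 1/12 among Tove, Hakon.
Tove is living and takes 1/12.
Hakon is living and takes 1/12.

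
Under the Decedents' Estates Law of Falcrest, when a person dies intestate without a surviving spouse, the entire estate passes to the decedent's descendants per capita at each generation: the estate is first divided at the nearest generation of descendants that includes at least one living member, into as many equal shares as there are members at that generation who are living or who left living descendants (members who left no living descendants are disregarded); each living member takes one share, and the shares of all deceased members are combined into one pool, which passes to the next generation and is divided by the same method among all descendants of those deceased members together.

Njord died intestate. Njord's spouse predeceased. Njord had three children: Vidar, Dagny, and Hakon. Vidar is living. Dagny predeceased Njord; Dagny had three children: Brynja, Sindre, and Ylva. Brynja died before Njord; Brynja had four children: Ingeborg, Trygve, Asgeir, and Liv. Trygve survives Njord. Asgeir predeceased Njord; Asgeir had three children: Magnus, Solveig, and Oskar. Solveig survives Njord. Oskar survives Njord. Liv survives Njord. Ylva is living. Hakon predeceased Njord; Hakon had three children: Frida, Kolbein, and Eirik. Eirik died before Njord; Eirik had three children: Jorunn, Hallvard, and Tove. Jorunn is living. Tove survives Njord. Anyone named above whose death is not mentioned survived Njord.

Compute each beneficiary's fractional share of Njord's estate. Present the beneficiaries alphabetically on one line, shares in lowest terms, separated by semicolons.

Frida 1/9; Hallvard 2/63; Ingeborg 2/63; Jorunn 2/63; Kolbein 1/9; Liv 2/63; Magnus 2/189; Oskar 2/189; Sindre 1/9; Solveig 2/189; Tove 2/63; Trygve 2/63; Vidar 1/3; Ylva 1/9

There is no surviving spouse, so the entire estate passes to Njord's descendants per capita at each generation.
At generation 1 (Vidar, Dagny, Hakon) there are 3 shares of (1)/3 = 1/3 each.
Living: Vidar — each takes 1/3.
Deceased: Dagny and Hakon. Their combined 2/3 is pooled and carried to generation 2.
At generation 2 (Brynja, Sindre, Ylva, Frida, Kolbein, Eirik) there are 6 shares of (2/3)/6 = 1/9 each.
Living: Sindre, Ylva, Frida, and Kolbein — each takes 1/9.
Deceased: Brynja and Eirik. Their combined 2/9 is pooled and carried to generation 3.
At generation 3 (Ingeborg, Trygve, Asgeir, Liv, Jorunn, Hallvard, Tove) there are 7 shares of (2/9)/7 = 2/63 each.
Living: Ingeborg, Trygve, Liv, Jorunn, Hallvard, and Tove — each takes 2/63.
Deceased: Asgeir. That 2/63 share is carried to generation 4.
At generation 4 (Magnus, Solveig, Oskar) there are 3 shares of (2/63)/3 = 2/189 each.
Living: Magnus, Solveig, and Oskar — each takes 2/189.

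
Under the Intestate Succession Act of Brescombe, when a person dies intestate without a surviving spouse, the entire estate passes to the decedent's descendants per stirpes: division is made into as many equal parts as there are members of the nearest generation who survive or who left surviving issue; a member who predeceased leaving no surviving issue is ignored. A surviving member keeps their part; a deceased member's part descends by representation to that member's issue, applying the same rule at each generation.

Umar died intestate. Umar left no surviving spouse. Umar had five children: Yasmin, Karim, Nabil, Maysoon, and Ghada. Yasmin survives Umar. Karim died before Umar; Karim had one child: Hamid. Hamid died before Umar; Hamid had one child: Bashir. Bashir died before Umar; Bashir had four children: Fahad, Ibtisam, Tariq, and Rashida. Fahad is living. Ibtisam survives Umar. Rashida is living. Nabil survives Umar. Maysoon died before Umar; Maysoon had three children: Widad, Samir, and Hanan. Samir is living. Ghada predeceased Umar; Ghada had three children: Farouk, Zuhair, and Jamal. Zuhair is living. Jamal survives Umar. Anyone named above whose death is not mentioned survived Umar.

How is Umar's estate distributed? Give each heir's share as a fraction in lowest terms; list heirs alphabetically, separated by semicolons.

Fahad 1/20; Farouk 1/15; Hanan 1/15; Ibtisam 1/20; Jamal 1/15; Nabil 1/5; Rashida 1/20; Samir 1/15; Tariq 1/20; Widad 1/15; Yasmin 1/5; Zuhair 1/15

There is no surviving spouse, so the entire estate passes to Umar's descendants per stirpes.
The estate is divided into 5 equal shares of 1/5 among Yasmin, Karim, Nabil, Maysoon, Ghada.
Yasmin is living and takes 1/5.
Karim predeceased; the 1/5 allotted to Karim's branch passes to Karim's issue by representation.
Hamid's line is the sole branch at this level, so the full 1/5 passes to Hamid's issue by representation.
Bashir's line is the sole branch at this level, so the full 1/5 passes to Bashir's issue by representation.
The 1/5 is divided into 4 equal shares of 1/20 among Fahad, Ibtisam, Tariq, Rashida.
Fahad is living and takes 1/20.
Ibtisam is living and takes 1/20.
Tariq is living and takes 1/20.
Rashida is living and takes 1/20.
Nabil is living and takes 1/5.
Maysoon predeceased; the 1/5 allotted to Maysoon's branch passes to Maysoon's issue by representation.
The 1/5 is divided into 3 equal shares of 1/15 among Widad, Samir, Hanan.
Widad is living and takes 1/15.
Samir is living and takes 1/15.
Hanan is living and takes 1/15.
Ghada predeceased; the 1/5 allotted to Ghada's branch passes to Ghada's issue by representation.
The 1/5 is divided into 3 equal shares of 1/15 among Farouk, Zuhair, Jamal.
Farouk is living and takes 1/15.
Zuhair is living and takes 1/15.
Jamal is living and takes 1/15.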